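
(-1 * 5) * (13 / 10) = -13 / 2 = -6.50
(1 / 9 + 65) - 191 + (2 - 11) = -1214 / 9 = -134.89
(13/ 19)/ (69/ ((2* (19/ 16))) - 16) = 13/ 248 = 0.05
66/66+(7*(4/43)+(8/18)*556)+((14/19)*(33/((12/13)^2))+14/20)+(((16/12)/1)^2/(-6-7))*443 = 217.42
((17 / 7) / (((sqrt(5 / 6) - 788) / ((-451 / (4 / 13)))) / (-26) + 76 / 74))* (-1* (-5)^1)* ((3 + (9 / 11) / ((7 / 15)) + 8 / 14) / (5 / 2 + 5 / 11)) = 367808302350060 / 16914031586627 - 11188867118* sqrt(30) / 118398221106389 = 21.75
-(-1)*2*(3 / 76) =3 / 38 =0.08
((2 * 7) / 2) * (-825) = -5775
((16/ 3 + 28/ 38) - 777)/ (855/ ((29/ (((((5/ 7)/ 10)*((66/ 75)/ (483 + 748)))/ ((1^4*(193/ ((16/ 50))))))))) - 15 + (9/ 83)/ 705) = 1033444280800050875/ 20107540515241764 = 51.40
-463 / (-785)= 463 / 785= 0.59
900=900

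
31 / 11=2.82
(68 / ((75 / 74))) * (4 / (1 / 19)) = 382432 / 75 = 5099.09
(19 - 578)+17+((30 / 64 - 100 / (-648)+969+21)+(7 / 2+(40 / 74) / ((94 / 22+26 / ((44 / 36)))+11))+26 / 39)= 2909526289 / 6425568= 452.80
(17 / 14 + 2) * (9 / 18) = 45 / 28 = 1.61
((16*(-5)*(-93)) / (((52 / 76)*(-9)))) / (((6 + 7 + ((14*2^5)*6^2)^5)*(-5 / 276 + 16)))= -4335040 / 62572424637892426910621683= -0.00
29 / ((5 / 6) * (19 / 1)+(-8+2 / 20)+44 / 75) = 725 / 213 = 3.40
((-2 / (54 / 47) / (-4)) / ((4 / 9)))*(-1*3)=-47 / 16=-2.94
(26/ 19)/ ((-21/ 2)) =-52/ 399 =-0.13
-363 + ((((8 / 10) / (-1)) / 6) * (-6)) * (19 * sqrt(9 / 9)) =-1739 / 5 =-347.80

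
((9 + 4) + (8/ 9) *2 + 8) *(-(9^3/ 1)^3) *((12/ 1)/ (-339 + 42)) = 3922034580/ 11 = 356548598.18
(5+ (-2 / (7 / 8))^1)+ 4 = 47 / 7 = 6.71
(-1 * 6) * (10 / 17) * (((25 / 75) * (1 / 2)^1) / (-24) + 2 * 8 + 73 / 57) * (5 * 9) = -3544575 / 1292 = -2743.48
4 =4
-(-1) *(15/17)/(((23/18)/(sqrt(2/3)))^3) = 19440 *sqrt(6)/206839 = 0.23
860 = 860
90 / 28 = 45 / 14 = 3.21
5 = 5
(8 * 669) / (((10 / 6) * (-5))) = -16056 / 25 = -642.24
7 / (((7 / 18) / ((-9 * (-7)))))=1134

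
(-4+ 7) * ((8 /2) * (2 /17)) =1.41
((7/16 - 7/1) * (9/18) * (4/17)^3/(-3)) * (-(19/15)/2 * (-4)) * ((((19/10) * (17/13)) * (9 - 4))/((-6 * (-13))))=2527/439569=0.01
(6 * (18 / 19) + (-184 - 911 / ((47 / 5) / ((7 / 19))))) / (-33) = 3353 / 517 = 6.49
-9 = -9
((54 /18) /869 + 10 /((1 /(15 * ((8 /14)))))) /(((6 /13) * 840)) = 0.22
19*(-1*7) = -133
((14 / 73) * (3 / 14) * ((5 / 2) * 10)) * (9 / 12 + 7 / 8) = 1.67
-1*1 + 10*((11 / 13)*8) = 867 / 13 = 66.69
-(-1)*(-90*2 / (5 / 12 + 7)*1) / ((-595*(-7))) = -432 / 74137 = -0.01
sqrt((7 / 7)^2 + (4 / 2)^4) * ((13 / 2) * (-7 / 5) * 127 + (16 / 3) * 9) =-11077 * sqrt(17) / 10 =-4567.16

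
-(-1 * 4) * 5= 20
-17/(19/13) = -221/19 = -11.63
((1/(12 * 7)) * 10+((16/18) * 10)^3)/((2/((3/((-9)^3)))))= -7169215/4960116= -1.45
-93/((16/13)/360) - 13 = -54431/2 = -27215.50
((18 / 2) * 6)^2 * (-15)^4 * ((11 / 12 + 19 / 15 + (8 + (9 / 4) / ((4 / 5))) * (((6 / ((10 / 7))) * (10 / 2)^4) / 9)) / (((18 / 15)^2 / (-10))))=-25881743953125 / 8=-3235217994140.62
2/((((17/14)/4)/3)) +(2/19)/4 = 12785/646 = 19.79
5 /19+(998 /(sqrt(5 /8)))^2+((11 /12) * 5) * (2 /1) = 908361023 /570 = 1593615.83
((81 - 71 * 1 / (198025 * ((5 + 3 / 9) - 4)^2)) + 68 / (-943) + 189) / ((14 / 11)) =8871392972453 / 41829216800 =212.09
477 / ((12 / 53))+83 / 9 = 76175 / 36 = 2115.97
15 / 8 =1.88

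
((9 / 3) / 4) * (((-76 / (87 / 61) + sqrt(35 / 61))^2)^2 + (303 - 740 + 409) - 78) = 1720893159181744015 / 284233600908 - 99659344996 * sqrt(2135) / 13389561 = 5710588.28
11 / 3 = 3.67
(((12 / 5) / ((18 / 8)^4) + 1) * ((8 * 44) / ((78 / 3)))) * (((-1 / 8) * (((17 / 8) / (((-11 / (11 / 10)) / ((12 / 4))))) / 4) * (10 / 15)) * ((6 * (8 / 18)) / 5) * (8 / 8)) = 2236333 / 21323250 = 0.10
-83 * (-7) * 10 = 5810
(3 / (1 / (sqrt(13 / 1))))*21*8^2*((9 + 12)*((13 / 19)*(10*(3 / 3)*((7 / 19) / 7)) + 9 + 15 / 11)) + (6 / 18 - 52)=-155 / 3 + 3605672448*sqrt(13) / 3971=3273792.93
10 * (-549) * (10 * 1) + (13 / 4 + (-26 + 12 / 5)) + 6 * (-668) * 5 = -1499207 / 20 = -74960.35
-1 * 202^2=-40804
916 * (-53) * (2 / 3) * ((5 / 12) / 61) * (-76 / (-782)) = -4612060 / 214659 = -21.49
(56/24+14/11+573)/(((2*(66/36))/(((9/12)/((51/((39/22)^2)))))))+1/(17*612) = 553515191/76162482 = 7.27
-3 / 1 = -3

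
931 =931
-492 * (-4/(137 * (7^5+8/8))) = 246/287837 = 0.00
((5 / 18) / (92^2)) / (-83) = -5 / 12645216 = -0.00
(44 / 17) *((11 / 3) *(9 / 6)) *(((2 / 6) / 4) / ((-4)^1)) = -121 / 408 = -0.30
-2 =-2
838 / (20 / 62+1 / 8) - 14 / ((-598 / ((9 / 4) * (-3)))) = 248536525 / 132756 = 1872.13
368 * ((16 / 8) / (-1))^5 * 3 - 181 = -35509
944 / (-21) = -944 / 21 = -44.95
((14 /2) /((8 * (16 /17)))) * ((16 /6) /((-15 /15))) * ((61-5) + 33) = -10591 /48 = -220.65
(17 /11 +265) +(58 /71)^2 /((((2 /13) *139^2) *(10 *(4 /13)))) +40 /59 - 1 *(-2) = 340356419299441 /1264215149780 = 269.22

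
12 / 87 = 4 / 29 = 0.14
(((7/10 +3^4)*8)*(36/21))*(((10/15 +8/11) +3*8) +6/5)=57359936/1925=29797.37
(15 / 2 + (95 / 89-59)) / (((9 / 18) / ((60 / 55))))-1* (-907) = 780229 / 979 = 796.97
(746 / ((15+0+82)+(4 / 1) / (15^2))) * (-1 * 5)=-839250 / 21829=-38.45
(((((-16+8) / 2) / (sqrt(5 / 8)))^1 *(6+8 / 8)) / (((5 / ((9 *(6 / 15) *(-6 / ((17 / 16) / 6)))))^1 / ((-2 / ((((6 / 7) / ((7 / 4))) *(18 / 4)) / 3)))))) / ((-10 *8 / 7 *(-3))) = -68.60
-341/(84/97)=-33077/84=-393.77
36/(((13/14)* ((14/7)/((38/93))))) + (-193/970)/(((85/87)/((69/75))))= 6423874221/830683750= 7.73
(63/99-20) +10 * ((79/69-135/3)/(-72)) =-181331/13662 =-13.27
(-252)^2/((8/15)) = 119070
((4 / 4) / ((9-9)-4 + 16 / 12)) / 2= -3 / 16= -0.19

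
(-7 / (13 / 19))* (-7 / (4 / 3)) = 2793 / 52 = 53.71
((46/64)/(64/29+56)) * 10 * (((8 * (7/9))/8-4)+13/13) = -16675/60768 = -0.27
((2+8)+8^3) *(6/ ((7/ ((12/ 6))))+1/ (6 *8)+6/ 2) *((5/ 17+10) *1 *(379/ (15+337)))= 1311501075/ 47872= 27396.00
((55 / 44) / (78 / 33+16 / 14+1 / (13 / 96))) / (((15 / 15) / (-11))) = -55055 / 43608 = -1.26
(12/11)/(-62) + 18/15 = 2016/1705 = 1.18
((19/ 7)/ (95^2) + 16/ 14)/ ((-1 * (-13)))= 543/ 6175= 0.09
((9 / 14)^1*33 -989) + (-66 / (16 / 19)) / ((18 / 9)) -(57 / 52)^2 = -4770683 / 4732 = -1008.17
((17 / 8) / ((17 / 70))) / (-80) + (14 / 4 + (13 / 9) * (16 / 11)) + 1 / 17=597851 / 107712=5.55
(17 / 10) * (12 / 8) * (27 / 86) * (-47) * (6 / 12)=-64719 / 3440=-18.81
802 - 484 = 318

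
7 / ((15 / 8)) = 56 / 15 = 3.73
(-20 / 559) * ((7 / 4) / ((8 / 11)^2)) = -4235 / 35776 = -0.12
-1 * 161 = -161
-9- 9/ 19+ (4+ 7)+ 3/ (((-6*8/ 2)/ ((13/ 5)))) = 913/ 760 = 1.20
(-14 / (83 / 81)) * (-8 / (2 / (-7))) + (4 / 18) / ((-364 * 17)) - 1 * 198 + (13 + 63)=-1166134871 / 2311218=-504.55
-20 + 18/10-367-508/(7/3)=-21102/35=-602.91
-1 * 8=-8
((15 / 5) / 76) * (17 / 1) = 51 / 76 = 0.67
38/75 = 0.51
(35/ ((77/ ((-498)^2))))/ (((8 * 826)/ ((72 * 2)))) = 11160180/ 4543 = 2456.57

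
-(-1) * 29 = 29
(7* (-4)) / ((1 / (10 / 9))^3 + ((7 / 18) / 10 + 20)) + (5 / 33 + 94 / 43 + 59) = 15910771618 / 265226709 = 59.99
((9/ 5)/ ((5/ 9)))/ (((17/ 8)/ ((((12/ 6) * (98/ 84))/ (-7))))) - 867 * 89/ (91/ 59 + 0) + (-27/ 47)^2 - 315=-50343.94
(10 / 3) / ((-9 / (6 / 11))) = -20 / 99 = -0.20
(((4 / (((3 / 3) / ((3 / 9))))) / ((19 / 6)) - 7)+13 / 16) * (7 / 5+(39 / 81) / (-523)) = -86582423 / 10731960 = -8.07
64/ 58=32/ 29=1.10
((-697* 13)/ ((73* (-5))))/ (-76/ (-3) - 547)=-27183/ 571225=-0.05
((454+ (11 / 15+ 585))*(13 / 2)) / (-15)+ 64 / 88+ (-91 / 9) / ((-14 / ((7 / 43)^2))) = -4116859997 / 9152550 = -449.80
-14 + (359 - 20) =325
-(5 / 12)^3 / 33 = -125 / 57024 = -0.00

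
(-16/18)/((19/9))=-8/19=-0.42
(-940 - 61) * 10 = -10010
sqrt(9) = 3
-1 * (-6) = 6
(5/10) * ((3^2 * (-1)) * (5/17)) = -45/34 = -1.32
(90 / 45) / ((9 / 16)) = 32 / 9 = 3.56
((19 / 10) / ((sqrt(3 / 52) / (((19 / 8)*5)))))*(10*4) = 1805*sqrt(39) / 3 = 3757.41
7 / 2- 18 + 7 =-15 / 2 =-7.50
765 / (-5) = -153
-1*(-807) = 807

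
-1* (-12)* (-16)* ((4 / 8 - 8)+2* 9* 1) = -2016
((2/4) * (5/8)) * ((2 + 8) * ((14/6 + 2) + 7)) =425/12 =35.42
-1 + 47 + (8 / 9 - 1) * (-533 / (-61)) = 24721 / 549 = 45.03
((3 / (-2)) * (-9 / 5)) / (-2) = -27 / 20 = -1.35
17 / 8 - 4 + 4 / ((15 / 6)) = -11 / 40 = -0.28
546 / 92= 5.93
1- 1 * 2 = -1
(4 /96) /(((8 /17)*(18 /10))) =85 /1728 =0.05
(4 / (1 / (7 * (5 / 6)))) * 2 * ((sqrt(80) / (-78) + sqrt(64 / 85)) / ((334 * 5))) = -28 * sqrt(5) / 19539 + 112 * sqrt(85) / 42585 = 0.02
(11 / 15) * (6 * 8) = 176 / 5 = 35.20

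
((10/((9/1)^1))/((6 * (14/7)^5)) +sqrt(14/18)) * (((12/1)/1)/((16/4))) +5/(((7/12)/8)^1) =sqrt(7) +138275/2016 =71.23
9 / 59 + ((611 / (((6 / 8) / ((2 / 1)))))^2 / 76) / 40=44059573 / 50445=873.42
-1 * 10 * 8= -80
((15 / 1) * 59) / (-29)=-885 / 29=-30.52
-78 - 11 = -89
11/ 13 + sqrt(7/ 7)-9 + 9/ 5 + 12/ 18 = -914/ 195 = -4.69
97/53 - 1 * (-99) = 100.83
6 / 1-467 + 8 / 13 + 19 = -5738 / 13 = -441.38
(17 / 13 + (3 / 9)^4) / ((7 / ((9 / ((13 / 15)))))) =6950 / 3549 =1.96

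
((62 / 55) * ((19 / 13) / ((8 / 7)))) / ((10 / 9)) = 37107 / 28600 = 1.30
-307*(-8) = 2456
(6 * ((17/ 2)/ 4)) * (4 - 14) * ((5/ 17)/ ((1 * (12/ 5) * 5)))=-3.12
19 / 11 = 1.73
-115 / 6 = -19.17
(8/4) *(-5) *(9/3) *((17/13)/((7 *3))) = -170/91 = -1.87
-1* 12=-12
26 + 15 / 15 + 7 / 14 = 55 / 2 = 27.50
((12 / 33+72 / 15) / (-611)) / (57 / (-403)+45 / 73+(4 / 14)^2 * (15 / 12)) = -0.01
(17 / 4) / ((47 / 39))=663 / 188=3.53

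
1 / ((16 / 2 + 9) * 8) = 0.01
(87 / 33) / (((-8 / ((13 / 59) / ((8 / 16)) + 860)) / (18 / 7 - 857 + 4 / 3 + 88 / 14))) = 4363396927 / 18172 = 240116.49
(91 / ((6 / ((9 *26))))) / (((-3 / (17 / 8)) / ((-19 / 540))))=382109 / 4320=88.45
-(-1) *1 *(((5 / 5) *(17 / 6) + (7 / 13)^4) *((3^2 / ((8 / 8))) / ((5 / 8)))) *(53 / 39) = 105987916 / 1856465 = 57.09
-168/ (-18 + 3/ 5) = 280/ 29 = 9.66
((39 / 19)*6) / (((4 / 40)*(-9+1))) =-585 / 38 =-15.39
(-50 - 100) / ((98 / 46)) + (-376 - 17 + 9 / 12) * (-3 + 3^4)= -3005259 / 98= -30665.91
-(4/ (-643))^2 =-16/ 413449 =-0.00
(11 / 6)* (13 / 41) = 143 / 246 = 0.58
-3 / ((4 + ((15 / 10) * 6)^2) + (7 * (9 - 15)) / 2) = -0.05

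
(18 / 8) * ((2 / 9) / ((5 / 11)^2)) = 121 / 50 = 2.42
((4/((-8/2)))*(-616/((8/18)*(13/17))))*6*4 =565488/13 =43499.08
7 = 7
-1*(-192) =192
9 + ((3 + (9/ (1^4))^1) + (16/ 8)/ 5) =107/ 5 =21.40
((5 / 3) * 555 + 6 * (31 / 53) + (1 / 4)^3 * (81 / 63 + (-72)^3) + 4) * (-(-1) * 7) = -116333027 / 3392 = -34296.29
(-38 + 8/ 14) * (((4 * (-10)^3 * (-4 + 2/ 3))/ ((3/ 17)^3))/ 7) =-51488240000/ 3969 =-12972597.63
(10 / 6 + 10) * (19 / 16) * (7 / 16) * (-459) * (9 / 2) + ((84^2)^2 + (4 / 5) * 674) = 127424398837 / 2560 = 49775155.80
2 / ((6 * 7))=1 / 21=0.05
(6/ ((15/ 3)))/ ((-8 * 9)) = -1/ 60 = -0.02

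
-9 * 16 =-144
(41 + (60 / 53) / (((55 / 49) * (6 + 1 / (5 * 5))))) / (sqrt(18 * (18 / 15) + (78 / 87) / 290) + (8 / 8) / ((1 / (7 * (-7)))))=-746718000385 / 880802209012- 105097537 * sqrt(454205) / 880802209012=-0.93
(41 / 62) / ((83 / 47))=1927 / 5146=0.37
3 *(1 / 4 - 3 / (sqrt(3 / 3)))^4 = 43923 / 256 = 171.57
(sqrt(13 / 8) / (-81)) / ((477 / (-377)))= 377* sqrt(26) / 154548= 0.01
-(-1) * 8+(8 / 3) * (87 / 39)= 544 / 39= 13.95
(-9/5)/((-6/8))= 12/5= 2.40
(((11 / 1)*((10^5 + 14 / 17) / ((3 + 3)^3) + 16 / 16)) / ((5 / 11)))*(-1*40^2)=-8245840240 / 459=-17964793.55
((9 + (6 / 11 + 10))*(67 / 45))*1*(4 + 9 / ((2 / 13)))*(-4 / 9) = -720250 / 891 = -808.36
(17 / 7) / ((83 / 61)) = 1037 / 581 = 1.78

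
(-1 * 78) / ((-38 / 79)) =3081 / 19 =162.16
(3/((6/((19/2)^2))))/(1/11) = 3971/8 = 496.38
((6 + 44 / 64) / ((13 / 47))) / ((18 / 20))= 25145 / 936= 26.86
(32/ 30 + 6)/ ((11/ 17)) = 1802/ 165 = 10.92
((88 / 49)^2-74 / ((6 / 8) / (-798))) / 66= 94526440 / 79233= 1193.02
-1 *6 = -6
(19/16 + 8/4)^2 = 2601/256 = 10.16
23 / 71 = 0.32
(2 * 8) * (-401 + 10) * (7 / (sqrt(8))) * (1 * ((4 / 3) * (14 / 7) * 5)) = -437920 * sqrt(2) / 3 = -206437.47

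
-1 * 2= -2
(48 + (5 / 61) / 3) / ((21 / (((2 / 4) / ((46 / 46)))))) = 8789 / 7686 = 1.14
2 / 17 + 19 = 325 / 17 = 19.12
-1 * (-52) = 52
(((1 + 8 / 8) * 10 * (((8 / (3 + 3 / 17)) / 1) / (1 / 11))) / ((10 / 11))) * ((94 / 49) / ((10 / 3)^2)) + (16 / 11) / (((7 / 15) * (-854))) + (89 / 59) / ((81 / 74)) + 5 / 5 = 422689301423 / 3928218525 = 107.60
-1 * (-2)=2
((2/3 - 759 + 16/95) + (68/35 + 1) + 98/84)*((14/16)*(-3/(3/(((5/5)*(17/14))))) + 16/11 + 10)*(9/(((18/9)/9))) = -317365.20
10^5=100000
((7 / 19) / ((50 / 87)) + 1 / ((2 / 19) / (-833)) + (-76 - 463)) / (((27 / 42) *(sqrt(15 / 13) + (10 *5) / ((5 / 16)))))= -7793740864 / 94843725 + 18734954 *sqrt(195) / 474218625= -81.62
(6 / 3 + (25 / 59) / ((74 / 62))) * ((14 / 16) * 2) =35987 / 8732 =4.12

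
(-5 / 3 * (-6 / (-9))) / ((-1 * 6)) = 5 / 27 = 0.19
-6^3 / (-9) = 24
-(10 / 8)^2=-25 / 16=-1.56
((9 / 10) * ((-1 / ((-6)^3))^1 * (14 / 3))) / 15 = 7 / 5400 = 0.00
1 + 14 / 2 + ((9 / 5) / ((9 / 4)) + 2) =54 / 5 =10.80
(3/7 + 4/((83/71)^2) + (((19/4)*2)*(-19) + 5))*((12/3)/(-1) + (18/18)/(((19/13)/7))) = -249039645/1832474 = -135.90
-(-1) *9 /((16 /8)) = 9 /2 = 4.50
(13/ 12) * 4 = 13/ 3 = 4.33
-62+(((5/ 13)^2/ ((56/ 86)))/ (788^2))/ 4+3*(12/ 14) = -698477550541/ 11753228032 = -59.43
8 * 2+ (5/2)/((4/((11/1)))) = 183/8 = 22.88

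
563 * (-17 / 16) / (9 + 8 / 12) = -28713 / 464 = -61.88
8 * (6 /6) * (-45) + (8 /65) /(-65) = -360.00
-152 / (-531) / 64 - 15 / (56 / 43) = -171181 / 14868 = -11.51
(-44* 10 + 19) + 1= -420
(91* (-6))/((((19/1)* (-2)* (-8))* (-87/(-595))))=-54145/4408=-12.28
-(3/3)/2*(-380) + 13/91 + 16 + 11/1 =1520/7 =217.14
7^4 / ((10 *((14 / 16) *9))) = 1372 / 45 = 30.49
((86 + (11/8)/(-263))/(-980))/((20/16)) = -180933/2577400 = -0.07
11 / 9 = 1.22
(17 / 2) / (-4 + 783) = 17 / 1558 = 0.01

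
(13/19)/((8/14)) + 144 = 11035/76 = 145.20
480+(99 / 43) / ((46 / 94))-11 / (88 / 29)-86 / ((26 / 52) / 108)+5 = -18089.92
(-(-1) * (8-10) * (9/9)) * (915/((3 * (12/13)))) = -660.83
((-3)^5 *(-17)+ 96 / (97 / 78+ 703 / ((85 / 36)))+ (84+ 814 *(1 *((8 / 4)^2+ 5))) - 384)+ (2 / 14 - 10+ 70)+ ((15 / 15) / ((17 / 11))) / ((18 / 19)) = 47632478534987 / 4246020198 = 11218.15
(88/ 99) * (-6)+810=2414/ 3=804.67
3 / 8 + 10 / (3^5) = 809 / 1944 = 0.42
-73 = -73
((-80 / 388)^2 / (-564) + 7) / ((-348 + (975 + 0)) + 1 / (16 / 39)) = 148585328 / 13360883499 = 0.01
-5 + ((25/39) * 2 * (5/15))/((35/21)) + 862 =33433/39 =857.26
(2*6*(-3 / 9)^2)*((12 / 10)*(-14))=-112 / 5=-22.40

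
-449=-449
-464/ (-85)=464/ 85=5.46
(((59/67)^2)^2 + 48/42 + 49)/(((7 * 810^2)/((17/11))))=60841852483/3563100056542950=0.00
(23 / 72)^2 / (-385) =-529 / 1995840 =-0.00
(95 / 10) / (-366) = -0.03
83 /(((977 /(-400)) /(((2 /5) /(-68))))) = 3320 /16609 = 0.20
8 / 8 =1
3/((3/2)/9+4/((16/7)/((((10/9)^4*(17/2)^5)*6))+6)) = 111813843726/31059377707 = 3.60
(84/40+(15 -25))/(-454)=79/4540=0.02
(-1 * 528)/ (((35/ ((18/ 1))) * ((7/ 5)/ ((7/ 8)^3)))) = -2079/ 16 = -129.94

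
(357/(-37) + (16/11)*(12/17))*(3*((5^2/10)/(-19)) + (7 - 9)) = 5428605/262922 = 20.65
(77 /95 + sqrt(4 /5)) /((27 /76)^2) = 23408 /3645 + 11552 * sqrt(5) /3645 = 13.51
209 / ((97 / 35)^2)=256025 / 9409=27.21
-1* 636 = -636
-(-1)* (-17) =-17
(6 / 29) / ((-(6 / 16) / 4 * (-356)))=0.01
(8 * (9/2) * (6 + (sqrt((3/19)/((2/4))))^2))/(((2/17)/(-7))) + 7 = -256907/19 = -13521.42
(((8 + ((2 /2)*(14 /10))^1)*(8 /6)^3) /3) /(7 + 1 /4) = 12032 /11745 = 1.02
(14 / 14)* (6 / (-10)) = -0.60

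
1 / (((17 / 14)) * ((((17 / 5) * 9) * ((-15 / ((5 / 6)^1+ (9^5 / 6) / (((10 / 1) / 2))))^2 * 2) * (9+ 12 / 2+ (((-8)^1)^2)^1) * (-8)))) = -6107040583 / 16643799000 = -0.37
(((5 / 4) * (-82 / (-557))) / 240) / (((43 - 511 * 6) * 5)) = -41 / 808229280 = -0.00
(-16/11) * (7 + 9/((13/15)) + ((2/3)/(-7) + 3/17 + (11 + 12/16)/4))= -1515071/51051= -29.68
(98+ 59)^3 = 3869893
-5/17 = -0.29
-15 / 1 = -15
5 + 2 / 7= 37 / 7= 5.29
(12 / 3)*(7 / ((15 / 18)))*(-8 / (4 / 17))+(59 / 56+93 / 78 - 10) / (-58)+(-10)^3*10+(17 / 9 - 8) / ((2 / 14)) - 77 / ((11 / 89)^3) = -11948032389247 / 229909680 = -51968.37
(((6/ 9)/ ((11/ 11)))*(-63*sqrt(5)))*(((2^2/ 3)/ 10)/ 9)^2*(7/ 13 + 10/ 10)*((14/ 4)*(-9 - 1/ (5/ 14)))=46256*sqrt(5)/ 78975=1.31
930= 930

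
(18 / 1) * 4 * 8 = 576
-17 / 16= -1.06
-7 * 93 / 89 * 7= -4557 / 89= -51.20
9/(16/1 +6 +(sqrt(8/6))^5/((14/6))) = 0.39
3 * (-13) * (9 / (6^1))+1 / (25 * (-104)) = -152101 / 2600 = -58.50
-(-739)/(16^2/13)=9607/256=37.53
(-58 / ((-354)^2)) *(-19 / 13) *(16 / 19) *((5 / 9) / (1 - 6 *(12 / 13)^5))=-33130760 / 316275371739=-0.00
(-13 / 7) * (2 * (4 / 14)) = -52 / 49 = -1.06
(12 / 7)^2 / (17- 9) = 18 / 49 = 0.37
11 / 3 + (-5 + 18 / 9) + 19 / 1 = 59 / 3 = 19.67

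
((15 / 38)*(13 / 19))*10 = 975 / 361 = 2.70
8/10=0.80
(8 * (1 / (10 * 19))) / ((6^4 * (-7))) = -1 / 215460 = -0.00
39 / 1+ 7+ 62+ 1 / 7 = 757 / 7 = 108.14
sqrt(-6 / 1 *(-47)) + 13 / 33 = 13 / 33 + sqrt(282) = 17.19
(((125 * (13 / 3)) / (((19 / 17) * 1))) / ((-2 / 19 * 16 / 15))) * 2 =-138125 / 16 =-8632.81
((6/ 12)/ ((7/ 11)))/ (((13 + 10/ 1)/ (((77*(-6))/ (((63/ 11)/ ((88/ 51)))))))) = -117128/ 24633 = -4.75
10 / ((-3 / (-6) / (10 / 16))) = 25 / 2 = 12.50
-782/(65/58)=-45356/65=-697.78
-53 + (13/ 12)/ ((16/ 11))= -10033/ 192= -52.26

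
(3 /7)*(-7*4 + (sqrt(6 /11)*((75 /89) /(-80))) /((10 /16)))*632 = -7584 - 2844*sqrt(66) /6853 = -7587.37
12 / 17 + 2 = 2.71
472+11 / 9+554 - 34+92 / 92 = 8948 / 9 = 994.22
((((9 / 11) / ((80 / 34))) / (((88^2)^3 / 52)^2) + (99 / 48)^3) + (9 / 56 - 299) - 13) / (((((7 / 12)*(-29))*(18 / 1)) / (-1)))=-4194094335223251497396409427 / 4213944795810869706405969920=-1.00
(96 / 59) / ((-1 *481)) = -96 / 28379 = -0.00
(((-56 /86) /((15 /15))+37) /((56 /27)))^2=1780924401 /5798464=307.14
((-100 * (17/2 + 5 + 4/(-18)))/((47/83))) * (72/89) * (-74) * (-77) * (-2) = 90424980800/4183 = 21617255.75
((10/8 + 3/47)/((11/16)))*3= 2964/517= 5.73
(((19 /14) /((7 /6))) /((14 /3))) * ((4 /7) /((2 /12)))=2052 /2401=0.85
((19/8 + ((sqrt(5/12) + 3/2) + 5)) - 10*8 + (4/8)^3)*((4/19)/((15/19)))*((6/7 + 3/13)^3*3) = -275564916/3767855 + 646866*sqrt(15)/3767855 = -72.47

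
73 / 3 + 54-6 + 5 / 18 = 1307 / 18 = 72.61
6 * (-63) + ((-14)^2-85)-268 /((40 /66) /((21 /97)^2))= -13536066 /47045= -287.73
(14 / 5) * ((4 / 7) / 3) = 8 / 15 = 0.53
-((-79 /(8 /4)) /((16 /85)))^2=-45091225 /1024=-44034.40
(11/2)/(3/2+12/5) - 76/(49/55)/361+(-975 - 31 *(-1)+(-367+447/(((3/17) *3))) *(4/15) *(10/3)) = -169445671/326781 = -518.53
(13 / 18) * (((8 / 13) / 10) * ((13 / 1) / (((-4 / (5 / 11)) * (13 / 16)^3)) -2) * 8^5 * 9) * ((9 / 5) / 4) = -1303216128 / 46475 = -28041.23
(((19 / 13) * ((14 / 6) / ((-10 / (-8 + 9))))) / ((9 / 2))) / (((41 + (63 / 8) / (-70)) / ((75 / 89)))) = -53200 / 34060923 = -0.00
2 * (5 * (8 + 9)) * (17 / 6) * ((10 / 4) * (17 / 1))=20470.83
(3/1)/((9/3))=1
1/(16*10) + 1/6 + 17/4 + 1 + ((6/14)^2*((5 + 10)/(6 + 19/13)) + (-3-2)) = 1807259/2281440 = 0.79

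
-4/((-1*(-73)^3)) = -4/389017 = -0.00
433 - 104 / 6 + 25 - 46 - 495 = -301 / 3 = -100.33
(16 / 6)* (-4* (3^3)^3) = -209952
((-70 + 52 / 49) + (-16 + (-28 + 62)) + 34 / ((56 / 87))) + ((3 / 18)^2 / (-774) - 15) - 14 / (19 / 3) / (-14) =-336187057 / 25941384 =-12.96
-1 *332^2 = -110224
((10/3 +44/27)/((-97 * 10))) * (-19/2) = 1273/26190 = 0.05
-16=-16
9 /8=1.12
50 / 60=5 / 6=0.83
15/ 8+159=1287/ 8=160.88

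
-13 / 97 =-0.13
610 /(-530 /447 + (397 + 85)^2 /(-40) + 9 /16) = -0.11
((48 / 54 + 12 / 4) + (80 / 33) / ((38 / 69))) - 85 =-76.71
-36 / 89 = -0.40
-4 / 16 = -1 / 4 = -0.25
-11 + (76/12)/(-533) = -17608/1599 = -11.01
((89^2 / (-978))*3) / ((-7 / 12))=47526 / 1141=41.65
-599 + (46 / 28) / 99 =-830191 / 1386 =-598.98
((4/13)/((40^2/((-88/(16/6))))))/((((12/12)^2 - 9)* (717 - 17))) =33/29120000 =0.00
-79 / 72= -1.10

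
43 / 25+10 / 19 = 2.25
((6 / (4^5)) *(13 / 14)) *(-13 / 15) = -169 / 35840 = -0.00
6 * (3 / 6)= 3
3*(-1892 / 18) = -946 / 3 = -315.33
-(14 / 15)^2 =-196 / 225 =-0.87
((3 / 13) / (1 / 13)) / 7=3 / 7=0.43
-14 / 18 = -7 / 9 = -0.78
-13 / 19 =-0.68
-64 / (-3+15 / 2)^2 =-256 / 81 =-3.16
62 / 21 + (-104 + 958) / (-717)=8840 / 5019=1.76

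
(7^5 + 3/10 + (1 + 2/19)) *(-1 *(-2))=3193597/95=33616.81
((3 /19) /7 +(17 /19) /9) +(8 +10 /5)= 12116 /1197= 10.12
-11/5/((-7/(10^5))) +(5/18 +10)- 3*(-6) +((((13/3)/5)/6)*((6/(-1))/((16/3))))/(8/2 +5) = 158542429/5040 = 31456.83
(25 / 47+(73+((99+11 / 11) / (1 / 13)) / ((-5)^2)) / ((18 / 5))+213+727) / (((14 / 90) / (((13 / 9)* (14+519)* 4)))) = 57168753850 / 2961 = 19307245.47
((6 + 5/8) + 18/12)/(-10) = -13/16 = -0.81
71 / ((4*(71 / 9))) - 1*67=-259 / 4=-64.75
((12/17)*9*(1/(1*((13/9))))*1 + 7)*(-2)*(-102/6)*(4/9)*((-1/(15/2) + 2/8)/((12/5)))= 17633/2106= 8.37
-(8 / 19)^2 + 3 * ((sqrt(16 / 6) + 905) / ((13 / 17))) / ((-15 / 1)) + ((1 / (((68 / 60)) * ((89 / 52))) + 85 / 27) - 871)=-211691448587 / 191713743 - 34 * sqrt(6) / 195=-1104.63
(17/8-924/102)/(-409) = 943/55624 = 0.02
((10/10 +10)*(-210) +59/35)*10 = -161582/7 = -23083.14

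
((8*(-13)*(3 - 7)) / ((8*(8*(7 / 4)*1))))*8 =208 / 7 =29.71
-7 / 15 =-0.47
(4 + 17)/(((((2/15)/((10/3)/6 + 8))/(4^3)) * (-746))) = -115.60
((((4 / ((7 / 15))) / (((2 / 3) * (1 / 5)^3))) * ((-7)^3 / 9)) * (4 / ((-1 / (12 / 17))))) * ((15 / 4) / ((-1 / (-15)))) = 165375000 / 17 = 9727941.18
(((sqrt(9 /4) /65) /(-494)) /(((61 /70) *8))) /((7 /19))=-3 /164944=-0.00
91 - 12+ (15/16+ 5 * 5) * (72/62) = 13531/124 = 109.12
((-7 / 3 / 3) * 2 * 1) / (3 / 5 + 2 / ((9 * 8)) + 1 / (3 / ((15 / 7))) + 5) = -1960 / 7991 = -0.25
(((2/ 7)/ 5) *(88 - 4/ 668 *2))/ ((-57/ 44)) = -431024/ 111055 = -3.88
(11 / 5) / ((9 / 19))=209 / 45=4.64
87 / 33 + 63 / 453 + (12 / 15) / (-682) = 714248 / 257455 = 2.77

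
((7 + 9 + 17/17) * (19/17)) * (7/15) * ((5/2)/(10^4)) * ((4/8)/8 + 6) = 12901/960000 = 0.01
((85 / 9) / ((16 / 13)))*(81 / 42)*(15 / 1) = 49725 / 224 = 221.99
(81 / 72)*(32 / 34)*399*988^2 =7010666208 / 17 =412392129.88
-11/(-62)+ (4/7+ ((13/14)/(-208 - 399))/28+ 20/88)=79196927/81138904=0.98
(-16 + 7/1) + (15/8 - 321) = -2625/8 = -328.12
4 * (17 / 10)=34 / 5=6.80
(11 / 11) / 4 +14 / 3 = 59 / 12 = 4.92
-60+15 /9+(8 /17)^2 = -50383 /867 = -58.11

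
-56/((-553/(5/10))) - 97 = -7659/79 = -96.95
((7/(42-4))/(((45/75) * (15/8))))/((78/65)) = 70/513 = 0.14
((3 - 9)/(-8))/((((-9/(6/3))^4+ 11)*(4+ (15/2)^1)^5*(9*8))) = 16/130084928373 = 0.00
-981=-981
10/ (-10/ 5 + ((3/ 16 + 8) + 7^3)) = 160/ 5587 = 0.03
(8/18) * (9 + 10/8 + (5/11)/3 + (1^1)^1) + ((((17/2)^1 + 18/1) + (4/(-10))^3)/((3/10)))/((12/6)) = 729541/14850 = 49.13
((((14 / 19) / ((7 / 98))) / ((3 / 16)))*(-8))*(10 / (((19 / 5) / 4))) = -5017600 / 1083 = -4633.06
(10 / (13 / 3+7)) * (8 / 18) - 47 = -46.61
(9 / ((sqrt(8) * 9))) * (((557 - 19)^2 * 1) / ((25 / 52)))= 3762772 * sqrt(2) / 25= 212854.53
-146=-146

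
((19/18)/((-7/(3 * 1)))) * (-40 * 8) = 144.76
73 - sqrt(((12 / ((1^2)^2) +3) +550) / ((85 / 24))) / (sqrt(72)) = 73 - sqrt(5763) / 51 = 71.51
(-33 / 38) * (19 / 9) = -11 / 6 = -1.83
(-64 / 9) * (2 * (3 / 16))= -8 / 3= -2.67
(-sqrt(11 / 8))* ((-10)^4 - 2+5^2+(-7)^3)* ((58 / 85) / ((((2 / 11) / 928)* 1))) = -143279488* sqrt(22) / 17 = -39531786.39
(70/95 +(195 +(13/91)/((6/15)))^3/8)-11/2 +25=388718332669/417088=931981.58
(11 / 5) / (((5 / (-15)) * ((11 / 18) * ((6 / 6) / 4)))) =-216 / 5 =-43.20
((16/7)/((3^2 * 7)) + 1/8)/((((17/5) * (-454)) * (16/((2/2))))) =-2845/435665664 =-0.00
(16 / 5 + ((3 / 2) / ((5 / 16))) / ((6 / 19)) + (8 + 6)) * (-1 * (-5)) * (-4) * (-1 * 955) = 618840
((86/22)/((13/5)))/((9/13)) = 215/99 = 2.17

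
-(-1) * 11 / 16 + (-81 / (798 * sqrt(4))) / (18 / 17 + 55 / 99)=344837 / 525616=0.66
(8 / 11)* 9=6.55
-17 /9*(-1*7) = 119 /9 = 13.22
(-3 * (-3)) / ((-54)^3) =-0.00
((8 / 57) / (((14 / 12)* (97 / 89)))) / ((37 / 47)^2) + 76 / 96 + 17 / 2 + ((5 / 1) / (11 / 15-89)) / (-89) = 118256443508339 / 12486941166504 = 9.47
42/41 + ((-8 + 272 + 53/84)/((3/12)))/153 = 1046335/131733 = 7.94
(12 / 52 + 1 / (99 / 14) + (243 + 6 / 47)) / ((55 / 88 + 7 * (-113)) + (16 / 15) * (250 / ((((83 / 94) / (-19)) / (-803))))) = 9780097168 / 185036592453999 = 0.00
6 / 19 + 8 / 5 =182 / 95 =1.92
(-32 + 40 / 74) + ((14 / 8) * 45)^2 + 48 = 3681117 / 592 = 6218.10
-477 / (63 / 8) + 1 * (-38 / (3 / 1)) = -1538 / 21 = -73.24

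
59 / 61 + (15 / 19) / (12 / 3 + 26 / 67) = 130293 / 113582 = 1.15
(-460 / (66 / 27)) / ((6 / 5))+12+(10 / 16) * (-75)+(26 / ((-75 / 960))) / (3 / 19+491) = -197472437 / 1026520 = -192.37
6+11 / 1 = 17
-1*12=-12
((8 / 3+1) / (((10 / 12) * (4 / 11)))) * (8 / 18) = 242 / 45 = 5.38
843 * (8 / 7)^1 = 6744 / 7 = 963.43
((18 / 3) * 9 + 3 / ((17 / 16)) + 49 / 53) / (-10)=-5.77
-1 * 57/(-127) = 57/127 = 0.45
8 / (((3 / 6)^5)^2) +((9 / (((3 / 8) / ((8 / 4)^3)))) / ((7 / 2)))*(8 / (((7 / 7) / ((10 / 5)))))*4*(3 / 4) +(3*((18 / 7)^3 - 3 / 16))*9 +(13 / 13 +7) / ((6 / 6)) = 61943929 / 5488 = 11287.16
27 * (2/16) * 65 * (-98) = -21498.75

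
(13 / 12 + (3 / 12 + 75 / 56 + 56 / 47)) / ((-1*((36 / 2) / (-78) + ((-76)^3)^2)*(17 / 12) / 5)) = -396643 / 5604407642726242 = -0.00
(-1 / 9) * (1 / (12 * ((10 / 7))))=-7 / 1080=-0.01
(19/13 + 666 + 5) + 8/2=8794/13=676.46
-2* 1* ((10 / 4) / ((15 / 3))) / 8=-1 / 8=-0.12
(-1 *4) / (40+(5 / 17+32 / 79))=-5372 / 54659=-0.10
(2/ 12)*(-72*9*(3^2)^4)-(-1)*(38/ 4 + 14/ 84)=-2125735/ 3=-708578.33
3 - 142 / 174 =190 / 87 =2.18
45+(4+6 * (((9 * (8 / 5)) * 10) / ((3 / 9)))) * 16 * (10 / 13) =415945 / 13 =31995.77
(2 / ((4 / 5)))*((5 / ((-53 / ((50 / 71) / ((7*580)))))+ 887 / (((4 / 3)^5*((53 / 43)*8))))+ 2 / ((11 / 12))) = 8098018914605 / 137671131136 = 58.82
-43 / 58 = -0.74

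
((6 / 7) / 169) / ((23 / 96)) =0.02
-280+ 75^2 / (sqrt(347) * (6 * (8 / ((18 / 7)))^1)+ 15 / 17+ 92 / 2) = -87141688085 / 308770607+ 273105000 * sqrt(347) / 308770607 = -265.75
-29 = -29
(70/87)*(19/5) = 266/87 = 3.06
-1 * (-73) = 73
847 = 847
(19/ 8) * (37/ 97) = 703/ 776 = 0.91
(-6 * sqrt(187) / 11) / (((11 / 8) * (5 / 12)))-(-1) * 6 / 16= 3 / 8-576 * sqrt(187) / 605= -12.64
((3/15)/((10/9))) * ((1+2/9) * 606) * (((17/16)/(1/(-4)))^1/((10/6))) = -169983/500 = -339.97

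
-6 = -6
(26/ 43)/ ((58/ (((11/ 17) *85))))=715/ 1247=0.57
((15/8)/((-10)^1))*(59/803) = -177/12848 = -0.01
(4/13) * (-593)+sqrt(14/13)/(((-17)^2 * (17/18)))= -2372/13+18 * sqrt(182)/63869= -182.46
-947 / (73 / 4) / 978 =-1894 / 35697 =-0.05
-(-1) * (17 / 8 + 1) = 25 / 8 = 3.12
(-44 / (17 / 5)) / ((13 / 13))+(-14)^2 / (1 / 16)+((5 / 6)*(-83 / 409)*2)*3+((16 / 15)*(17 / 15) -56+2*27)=4882966291 / 1564425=3121.25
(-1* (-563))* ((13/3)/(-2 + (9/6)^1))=-14638/3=-4879.33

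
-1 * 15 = -15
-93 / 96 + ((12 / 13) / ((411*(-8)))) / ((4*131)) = -7232645 / 7465952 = -0.97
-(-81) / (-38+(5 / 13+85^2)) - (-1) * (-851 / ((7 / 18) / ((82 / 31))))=-16766069805 / 2896516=-5788.36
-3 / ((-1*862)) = 3 / 862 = 0.00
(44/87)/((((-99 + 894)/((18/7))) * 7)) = 88/376565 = 0.00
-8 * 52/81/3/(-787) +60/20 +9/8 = 6314281/1529928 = 4.13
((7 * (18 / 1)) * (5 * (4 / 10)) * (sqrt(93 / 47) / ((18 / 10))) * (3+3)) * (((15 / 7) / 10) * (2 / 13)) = 360 * sqrt(4371) / 611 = 38.95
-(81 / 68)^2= -6561 / 4624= -1.42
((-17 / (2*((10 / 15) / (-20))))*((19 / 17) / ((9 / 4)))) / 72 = 95 / 54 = 1.76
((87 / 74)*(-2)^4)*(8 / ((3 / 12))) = 22272 / 37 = 601.95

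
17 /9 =1.89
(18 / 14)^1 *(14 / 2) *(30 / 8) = 135 / 4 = 33.75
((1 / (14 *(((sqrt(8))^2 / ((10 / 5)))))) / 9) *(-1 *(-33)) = 0.07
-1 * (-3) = 3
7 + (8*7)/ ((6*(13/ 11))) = 581/ 39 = 14.90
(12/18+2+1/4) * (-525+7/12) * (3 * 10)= -1101275/24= -45886.46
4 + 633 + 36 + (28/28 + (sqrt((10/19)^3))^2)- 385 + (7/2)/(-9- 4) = 51516513/178334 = 288.88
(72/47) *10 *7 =5040/47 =107.23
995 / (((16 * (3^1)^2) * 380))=199 / 10944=0.02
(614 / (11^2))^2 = 376996 / 14641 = 25.75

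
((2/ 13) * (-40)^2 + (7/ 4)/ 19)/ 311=243291/ 307268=0.79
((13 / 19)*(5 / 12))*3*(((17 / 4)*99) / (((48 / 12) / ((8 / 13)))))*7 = 387.53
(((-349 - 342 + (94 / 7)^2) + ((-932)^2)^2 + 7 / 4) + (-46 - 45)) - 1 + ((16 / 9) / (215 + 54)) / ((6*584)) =78407683786763789281 / 103919004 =754507652775.08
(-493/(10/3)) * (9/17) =-783/10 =-78.30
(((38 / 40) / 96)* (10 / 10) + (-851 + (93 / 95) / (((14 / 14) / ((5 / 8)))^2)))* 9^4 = -67862979603 / 12160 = -5580837.14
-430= -430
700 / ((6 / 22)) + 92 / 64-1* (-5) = 2573.10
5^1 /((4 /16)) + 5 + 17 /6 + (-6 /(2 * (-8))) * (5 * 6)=469 /12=39.08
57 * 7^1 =399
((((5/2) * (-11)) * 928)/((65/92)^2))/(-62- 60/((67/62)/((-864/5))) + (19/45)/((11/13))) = -286547298048/53430066391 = -5.36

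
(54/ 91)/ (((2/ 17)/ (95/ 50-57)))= -252909/ 910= -277.92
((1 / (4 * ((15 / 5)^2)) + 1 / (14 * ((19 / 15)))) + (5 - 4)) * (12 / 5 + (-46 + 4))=-57101 / 1330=-42.93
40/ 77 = 0.52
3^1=3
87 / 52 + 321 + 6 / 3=16883 / 52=324.67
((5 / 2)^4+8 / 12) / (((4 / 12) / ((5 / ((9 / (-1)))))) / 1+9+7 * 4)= 1.09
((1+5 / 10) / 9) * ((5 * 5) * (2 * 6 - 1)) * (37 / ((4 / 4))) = 10175 / 6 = 1695.83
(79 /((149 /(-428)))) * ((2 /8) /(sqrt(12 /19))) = -8453 * sqrt(57) /894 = -71.39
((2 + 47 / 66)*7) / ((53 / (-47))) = -58891 / 3498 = -16.84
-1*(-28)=28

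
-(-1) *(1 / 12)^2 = 1 / 144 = 0.01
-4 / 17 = -0.24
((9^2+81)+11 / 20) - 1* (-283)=8911 / 20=445.55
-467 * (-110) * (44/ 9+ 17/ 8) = 360303.47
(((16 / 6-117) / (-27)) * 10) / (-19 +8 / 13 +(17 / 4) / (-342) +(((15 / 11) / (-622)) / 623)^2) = -30786711500918893520 / 13375259212141944423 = -2.30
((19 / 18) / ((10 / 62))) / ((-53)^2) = 589 / 252810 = 0.00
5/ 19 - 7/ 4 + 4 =191/ 76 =2.51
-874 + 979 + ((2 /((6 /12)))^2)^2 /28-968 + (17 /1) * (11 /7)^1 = -827.14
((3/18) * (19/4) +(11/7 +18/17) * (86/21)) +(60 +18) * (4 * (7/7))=2156225/6664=323.56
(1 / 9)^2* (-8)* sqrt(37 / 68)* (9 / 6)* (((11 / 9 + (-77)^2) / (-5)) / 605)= 9704* sqrt(629) / 1136025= 0.21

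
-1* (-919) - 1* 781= 138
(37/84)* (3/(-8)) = -37/224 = -0.17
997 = 997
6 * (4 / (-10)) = -12 / 5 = -2.40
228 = 228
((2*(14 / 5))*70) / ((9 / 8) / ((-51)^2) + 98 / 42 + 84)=2718912 / 598811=4.54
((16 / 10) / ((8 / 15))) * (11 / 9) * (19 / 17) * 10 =2090 / 51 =40.98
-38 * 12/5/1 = -456/5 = -91.20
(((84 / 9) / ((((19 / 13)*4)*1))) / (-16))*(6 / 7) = -0.09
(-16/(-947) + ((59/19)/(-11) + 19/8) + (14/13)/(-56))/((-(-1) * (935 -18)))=43028119/18875520664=0.00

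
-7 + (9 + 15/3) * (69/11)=889/11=80.82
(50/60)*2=5/3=1.67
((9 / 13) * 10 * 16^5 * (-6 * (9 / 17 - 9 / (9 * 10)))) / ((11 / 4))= -16533946368 / 2431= -6801294.27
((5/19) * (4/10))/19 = 2/361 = 0.01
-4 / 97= -0.04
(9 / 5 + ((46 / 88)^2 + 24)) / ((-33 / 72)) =-757167 / 13310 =-56.89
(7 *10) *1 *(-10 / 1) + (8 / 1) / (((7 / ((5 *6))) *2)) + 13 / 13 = -4773 / 7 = -681.86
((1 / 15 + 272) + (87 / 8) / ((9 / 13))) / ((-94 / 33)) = -379863 / 3760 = -101.03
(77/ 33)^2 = 49/ 9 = 5.44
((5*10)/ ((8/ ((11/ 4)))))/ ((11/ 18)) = 225/ 8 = 28.12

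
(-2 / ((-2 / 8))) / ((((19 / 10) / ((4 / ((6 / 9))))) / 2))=960 / 19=50.53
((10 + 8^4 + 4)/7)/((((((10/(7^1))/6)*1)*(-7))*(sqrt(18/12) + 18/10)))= -73980/203 + 20550*sqrt(6)/203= -116.47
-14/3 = -4.67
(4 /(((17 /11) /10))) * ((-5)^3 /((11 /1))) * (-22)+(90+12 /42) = 780744 /119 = 6560.87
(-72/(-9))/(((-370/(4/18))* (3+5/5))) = -2/1665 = -0.00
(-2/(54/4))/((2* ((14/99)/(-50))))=550/21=26.19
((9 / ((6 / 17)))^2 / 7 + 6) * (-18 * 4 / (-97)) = 73.41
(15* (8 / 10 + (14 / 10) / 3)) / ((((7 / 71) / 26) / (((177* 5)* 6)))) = 186242940 / 7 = 26606134.29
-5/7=-0.71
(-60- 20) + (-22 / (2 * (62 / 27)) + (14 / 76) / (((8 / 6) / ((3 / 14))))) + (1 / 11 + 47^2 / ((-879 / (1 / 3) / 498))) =-45728135285 / 91120656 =-501.84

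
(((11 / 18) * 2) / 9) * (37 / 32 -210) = -73513 / 2592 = -28.36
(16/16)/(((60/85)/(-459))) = -2601/4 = -650.25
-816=-816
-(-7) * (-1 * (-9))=63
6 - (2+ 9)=-5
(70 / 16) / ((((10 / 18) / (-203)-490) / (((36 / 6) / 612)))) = -4263 / 48700784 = -0.00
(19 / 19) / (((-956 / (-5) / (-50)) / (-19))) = 2375 / 478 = 4.97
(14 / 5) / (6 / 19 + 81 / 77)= 2.05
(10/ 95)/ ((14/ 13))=13/ 133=0.10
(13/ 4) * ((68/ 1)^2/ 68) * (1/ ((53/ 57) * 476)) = 741/ 1484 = 0.50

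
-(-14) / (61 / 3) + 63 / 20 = 4683 / 1220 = 3.84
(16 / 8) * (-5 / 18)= -5 / 9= -0.56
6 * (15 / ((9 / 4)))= 40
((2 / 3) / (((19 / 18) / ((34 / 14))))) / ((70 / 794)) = 80988 / 4655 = 17.40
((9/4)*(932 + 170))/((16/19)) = 94221/32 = 2944.41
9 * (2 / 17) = 18 / 17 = 1.06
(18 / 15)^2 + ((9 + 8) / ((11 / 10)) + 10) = 7396 / 275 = 26.89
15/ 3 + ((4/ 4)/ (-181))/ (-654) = 591871/ 118374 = 5.00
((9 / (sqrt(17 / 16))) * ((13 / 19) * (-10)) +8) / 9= 8 / 9-520 * sqrt(17) / 323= -5.75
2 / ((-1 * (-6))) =1 / 3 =0.33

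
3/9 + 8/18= 7/9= 0.78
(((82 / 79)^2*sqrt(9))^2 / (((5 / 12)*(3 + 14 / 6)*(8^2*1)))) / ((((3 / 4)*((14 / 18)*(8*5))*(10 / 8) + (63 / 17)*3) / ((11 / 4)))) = 128405405601 / 25607341252640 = 0.01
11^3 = 1331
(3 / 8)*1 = 3 / 8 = 0.38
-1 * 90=-90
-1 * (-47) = 47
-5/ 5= -1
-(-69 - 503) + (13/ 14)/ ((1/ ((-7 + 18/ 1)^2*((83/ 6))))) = 2126.27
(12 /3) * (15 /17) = 60 /17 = 3.53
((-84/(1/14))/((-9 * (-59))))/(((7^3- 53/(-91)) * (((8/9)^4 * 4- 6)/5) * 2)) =601965/130848017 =0.00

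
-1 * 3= -3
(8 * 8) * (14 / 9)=896 / 9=99.56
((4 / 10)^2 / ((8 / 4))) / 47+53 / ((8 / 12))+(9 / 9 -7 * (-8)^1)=320779 / 2350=136.50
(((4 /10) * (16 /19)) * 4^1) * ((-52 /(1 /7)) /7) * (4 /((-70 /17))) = 226304 /3325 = 68.06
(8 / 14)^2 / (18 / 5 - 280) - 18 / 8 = -304891 / 135436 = -2.25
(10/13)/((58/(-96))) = -480/377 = -1.27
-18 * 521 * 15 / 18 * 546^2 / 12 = -194148045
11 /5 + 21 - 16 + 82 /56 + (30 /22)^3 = 11.20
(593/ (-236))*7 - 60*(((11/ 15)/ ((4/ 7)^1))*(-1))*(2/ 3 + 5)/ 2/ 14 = -355/ 177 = -2.01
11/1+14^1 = 25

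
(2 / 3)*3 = 2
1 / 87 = 0.01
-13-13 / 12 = -169 / 12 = -14.08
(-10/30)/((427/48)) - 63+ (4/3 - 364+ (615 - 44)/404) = -424.29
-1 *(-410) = 410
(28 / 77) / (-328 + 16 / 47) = -47 / 42350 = -0.00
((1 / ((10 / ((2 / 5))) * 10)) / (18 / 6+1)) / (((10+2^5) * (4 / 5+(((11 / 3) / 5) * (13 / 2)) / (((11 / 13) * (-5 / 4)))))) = -1 / 155680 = -0.00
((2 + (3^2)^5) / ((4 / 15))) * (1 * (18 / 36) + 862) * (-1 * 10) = -7639723125 / 4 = -1909930781.25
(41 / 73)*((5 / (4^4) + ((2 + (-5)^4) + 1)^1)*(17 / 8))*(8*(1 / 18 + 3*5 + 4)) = 12812053961 / 112128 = 114262.75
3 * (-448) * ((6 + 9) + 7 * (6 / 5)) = -157248 / 5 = -31449.60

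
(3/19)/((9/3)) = 1/19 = 0.05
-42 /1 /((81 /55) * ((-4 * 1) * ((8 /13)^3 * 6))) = 845845 /165888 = 5.10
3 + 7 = 10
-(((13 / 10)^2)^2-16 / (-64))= -31061 / 10000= -3.11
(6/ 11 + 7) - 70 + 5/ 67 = -45974/ 737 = -62.38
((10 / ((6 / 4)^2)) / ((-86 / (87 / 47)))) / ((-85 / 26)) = 3016 / 103071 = 0.03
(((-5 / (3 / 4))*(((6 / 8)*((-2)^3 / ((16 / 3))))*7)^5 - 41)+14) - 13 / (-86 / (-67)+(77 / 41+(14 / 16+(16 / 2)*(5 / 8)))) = 328432035997573 / 1626841088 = 201883.29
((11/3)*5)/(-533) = -55/1599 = -0.03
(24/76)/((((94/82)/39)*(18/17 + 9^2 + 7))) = 81549/676001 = 0.12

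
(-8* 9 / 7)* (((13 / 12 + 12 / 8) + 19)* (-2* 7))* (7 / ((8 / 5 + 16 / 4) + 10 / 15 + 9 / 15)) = 326340 / 103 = 3168.35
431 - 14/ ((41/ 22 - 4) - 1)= 30047/ 69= 435.46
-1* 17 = -17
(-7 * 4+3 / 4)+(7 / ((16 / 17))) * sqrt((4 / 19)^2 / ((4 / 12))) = -109 / 4+119 * sqrt(3) / 76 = -24.54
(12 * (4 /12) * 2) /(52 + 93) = 0.06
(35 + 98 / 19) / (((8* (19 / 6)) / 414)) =473823 / 722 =656.26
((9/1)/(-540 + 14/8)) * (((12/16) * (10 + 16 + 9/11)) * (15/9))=-13275/23683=-0.56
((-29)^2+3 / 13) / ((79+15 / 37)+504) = 202316 / 140309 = 1.44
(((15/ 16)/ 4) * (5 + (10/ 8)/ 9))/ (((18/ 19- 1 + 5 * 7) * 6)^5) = 2290391575/ 770828686809347653632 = 0.00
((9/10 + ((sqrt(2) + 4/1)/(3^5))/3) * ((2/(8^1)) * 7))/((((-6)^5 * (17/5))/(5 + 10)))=-231035/256981248 - 175 * sqrt(2)/128490624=-0.00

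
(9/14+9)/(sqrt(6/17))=45 * sqrt(102)/28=16.23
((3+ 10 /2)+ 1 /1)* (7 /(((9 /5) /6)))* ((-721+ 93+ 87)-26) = -119070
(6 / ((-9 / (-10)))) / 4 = 5 / 3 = 1.67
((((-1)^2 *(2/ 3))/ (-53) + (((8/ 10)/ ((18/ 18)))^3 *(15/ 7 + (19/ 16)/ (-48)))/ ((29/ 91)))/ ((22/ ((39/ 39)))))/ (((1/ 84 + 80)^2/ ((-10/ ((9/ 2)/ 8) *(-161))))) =3946591784128/ 57279023684025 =0.07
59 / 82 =0.72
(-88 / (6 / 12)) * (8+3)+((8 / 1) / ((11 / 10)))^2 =-227856 / 121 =-1883.11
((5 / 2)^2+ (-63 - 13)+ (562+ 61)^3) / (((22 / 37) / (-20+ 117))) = 3471342491321 / 88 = 39447073765.01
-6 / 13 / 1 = -6 / 13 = -0.46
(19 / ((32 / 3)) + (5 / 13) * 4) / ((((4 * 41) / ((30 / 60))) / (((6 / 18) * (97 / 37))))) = 133957 / 15145728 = 0.01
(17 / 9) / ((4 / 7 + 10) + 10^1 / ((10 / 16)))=0.07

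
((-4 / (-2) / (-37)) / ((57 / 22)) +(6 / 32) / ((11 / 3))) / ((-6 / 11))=-11237 / 202464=-0.06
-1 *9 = -9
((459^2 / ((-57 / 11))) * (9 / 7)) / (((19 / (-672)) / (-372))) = -248286715776 / 361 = -687774835.94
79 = 79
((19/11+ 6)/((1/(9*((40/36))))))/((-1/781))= -60350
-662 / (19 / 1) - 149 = -3493 / 19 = -183.84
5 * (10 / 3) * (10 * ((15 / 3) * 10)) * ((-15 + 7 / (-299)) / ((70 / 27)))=-101070000 / 2093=-48289.54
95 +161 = 256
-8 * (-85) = 680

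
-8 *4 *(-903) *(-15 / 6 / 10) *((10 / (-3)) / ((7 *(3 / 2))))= 6880 / 3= 2293.33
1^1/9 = 1/9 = 0.11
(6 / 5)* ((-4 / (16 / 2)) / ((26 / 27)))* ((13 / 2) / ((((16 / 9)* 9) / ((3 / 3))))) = -81 / 320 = -0.25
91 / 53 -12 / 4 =-68 / 53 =-1.28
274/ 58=137/ 29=4.72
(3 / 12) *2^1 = 1 / 2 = 0.50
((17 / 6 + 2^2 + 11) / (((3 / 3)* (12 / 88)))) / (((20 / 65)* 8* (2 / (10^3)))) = 1912625 / 72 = 26564.24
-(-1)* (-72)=-72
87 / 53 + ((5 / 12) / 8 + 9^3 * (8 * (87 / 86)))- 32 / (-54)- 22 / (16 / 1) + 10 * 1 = 11638548799 / 1969056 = 5910.73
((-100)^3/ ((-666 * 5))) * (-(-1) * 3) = 900.90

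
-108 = -108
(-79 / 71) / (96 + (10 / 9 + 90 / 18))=-711 / 65249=-0.01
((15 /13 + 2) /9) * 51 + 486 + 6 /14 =137674 /273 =504.30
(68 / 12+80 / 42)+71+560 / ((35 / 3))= 886 / 7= 126.57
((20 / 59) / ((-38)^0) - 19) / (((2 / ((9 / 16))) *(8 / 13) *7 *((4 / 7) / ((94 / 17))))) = -6054399 / 513536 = -11.79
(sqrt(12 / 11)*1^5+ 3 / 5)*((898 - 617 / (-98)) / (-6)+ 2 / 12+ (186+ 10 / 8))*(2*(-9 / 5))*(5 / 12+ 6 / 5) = -104663*sqrt(33) / 2695 - 313989 / 2450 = -351.25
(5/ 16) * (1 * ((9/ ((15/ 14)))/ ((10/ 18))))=189/ 40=4.72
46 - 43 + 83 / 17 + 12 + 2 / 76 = 12861 / 646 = 19.91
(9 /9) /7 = 1 /7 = 0.14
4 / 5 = 0.80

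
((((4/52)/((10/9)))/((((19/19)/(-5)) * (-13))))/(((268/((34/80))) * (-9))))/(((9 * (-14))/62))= 527/228271680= 0.00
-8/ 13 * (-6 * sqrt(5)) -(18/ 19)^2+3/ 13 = -3129/ 4693+48 * sqrt(5)/ 13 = 7.59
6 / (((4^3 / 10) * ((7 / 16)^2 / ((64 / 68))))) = 3840 / 833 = 4.61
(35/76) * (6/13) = 105/494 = 0.21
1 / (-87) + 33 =2870 / 87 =32.99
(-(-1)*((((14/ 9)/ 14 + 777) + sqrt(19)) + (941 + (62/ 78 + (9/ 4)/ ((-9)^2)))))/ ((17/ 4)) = 4*sqrt(19)/ 17 + 804461/ 1989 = 405.48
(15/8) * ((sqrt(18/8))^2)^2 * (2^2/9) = 4.22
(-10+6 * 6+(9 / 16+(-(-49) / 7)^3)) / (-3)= -1971 / 16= -123.19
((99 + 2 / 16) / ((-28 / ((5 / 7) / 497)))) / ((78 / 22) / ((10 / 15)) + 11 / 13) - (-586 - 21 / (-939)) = 125993903335829 / 215015169712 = 585.98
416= 416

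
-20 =-20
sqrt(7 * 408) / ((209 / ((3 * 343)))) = 2058 * sqrt(714) / 209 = 263.12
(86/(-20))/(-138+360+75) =-43/2970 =-0.01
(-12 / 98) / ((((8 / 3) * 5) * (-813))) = 3 / 265580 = 0.00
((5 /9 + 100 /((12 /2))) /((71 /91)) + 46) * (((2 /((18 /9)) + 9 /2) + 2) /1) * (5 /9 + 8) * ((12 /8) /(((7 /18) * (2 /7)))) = 16747115 /284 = 58968.71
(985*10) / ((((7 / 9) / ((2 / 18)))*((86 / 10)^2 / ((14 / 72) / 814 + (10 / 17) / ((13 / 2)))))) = 72351574375 / 41910624756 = 1.73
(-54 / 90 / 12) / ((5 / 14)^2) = -49 / 125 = -0.39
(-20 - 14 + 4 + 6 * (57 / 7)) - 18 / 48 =18.48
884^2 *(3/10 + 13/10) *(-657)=-4107332736/5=-821466547.20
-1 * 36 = -36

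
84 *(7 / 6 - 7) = -490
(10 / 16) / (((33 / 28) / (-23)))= -805 / 66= -12.20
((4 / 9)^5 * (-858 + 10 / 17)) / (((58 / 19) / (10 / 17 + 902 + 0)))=-4396.35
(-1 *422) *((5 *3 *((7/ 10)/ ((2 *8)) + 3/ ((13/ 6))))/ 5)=-1880643/ 1040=-1808.31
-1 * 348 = -348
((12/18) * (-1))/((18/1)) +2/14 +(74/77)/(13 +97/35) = 31895/191268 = 0.17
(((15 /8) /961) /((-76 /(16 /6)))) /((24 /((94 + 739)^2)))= -3469445 /1752864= -1.98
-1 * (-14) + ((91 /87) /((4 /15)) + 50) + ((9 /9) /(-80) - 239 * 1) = -396929 /2320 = -171.09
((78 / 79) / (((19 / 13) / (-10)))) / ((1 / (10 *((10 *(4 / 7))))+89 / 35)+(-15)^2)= -2184000 / 73568513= -0.03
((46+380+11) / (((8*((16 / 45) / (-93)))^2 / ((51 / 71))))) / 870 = 26022635505 / 67469312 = 385.70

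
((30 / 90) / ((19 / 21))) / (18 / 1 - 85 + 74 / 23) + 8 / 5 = 1.59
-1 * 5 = -5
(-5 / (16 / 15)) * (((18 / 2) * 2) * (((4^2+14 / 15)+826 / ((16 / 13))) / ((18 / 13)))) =-5366855 / 128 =-41928.55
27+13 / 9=256 / 9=28.44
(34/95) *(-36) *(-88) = 107712/95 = 1133.81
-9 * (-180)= 1620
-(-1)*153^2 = 23409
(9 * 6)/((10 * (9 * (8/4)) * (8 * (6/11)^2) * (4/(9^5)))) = 2381643/1280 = 1860.66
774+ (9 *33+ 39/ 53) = 56802/ 53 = 1071.74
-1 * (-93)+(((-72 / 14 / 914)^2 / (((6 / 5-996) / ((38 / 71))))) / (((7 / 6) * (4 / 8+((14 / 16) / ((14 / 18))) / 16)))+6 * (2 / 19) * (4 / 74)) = 20130748777709699607 / 216380233240434347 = 93.03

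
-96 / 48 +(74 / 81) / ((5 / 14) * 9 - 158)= -352090 / 175527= -2.01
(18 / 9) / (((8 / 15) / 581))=8715 / 4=2178.75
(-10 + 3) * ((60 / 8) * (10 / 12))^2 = -4375 / 16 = -273.44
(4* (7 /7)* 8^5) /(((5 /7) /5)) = 917504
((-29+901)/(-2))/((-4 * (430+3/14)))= 1526/6023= 0.25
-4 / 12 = -1 / 3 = -0.33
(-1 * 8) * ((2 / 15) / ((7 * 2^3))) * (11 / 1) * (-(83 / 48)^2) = 75779 / 120960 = 0.63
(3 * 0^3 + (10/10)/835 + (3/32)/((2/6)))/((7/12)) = 22641/46760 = 0.48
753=753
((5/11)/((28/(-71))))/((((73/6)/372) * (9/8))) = -176080/5621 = -31.33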